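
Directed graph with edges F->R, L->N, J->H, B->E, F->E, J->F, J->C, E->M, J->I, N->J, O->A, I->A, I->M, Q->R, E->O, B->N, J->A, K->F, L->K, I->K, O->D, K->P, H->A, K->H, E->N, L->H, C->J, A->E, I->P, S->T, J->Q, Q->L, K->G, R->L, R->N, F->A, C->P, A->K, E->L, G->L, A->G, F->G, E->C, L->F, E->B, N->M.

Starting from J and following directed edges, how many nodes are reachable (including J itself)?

BFS from J visits: J, A, C, F, H, I, Q, E, G, K, P, R, M, L, B, N, O, D
Reachable nodes: 18 of 20 total.

18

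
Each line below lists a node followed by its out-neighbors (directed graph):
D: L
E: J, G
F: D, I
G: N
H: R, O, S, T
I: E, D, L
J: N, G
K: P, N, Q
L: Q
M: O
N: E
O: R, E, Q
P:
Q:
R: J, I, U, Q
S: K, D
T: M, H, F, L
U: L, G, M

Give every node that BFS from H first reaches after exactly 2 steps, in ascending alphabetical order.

D, E, F, I, J, K, L, M, Q, U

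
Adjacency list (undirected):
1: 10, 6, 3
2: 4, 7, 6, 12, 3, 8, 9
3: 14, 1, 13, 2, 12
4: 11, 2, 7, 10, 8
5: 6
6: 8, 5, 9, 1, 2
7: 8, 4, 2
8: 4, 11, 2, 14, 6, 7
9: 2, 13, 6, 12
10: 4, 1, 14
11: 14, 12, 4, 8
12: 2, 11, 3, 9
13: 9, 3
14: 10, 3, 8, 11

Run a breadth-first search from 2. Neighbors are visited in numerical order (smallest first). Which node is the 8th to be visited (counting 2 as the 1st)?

Visit 2; enqueue 3, 4, 6, 7, 8, 9, 12 → queue [3, 4, 6, 7, 8, 9, 12]
Visit 3; enqueue 1, 13, 14 → queue [4, 6, 7, 8, 9, 12, 1, 13, 14]
Visit 4; enqueue 10, 11 → queue [6, 7, 8, 9, 12, 1, 13, 14, 10, 11]
Visit 6; enqueue 5 → queue [7, 8, 9, 12, 1, 13, 14, 10, 11, 5]
Visit 7 → queue [8, 9, 12, 1, 13, 14, 10, 11, 5]
Visit 8 → queue [9, 12, 1, 13, 14, 10, 11, 5]
Visit 9 → queue [12, 1, 13, 14, 10, 11, 5]
Visit 12 → queue [1, 13, 14, 10, 11, 5]
Visit 1 → queue [13, 14, 10, 11, 5]
Visit 13 → queue [14, 10, 11, 5]
Visit 14 → queue [10, 11, 5]
Visit 10 → queue [11, 5]
Visit 11 → queue [5]
Visit 5 → queue []

Visit order: 2, 3, 4, 6, 7, 8, 9, 12, 1, 13, 14, 10, 11, 5

12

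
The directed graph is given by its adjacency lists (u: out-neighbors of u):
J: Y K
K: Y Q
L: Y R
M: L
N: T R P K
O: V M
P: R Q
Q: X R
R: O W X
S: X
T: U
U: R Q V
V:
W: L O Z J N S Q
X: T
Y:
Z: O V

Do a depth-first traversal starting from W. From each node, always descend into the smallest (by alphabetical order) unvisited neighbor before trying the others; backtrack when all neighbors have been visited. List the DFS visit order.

W, J, K, Q, R, O, M, L, Y, V, X, T, U, N, P, S, Z

Visit W
W → J
J → K
K → Q
Q → R
R → O
O → M
M → L
L → Y
O → V
R → X
X → T
T → U
W → N
N → P
W → S
W → Z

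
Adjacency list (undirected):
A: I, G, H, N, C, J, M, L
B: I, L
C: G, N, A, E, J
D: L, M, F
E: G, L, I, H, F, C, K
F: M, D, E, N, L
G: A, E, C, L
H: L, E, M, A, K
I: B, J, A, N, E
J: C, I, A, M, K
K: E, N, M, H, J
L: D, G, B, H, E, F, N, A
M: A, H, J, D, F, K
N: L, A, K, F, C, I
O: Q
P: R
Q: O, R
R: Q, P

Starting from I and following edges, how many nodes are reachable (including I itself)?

BFS from I visits: I, B, J, A, N, E, L, C, M, K, G, H, F, D
Reachable nodes: 14 of 18 total.

14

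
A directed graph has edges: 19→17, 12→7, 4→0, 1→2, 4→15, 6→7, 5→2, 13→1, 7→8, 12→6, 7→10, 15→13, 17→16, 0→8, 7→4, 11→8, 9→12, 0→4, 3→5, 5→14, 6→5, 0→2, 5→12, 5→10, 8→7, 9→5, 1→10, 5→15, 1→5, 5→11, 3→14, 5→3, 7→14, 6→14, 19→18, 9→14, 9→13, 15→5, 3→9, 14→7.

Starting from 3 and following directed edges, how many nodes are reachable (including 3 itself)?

BFS from 3 visits: 3, 5, 9, 14, 2, 10, 11, 12, 15, 13, 7, 8, 6, 1, 4, 0
Reachable nodes: 16 of 20 total.

16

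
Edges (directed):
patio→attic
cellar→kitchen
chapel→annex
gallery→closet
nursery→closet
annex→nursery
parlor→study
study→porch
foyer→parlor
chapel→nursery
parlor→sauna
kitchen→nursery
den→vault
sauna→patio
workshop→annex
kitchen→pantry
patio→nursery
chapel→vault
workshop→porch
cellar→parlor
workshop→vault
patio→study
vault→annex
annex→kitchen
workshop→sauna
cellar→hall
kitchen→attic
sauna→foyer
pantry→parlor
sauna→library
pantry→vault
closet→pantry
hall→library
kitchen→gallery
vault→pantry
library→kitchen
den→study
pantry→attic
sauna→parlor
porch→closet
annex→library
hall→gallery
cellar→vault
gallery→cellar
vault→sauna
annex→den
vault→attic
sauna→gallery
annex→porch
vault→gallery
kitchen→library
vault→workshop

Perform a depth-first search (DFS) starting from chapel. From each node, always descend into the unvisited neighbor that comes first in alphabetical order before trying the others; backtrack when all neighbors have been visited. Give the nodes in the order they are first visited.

Visit chapel
chapel → annex
annex → den
den → study
study → porch
porch → closet
closet → pantry
pantry → attic
pantry → parlor
parlor → sauna
sauna → foyer
sauna → gallery
gallery → cellar
cellar → hall
hall → library
library → kitchen
kitchen → nursery
cellar → vault
vault → workshop
sauna → patio

chapel, annex, den, study, porch, closet, pantry, attic, parlor, sauna, foyer, gallery, cellar, hall, library, kitchen, nursery, vault, workshop, patio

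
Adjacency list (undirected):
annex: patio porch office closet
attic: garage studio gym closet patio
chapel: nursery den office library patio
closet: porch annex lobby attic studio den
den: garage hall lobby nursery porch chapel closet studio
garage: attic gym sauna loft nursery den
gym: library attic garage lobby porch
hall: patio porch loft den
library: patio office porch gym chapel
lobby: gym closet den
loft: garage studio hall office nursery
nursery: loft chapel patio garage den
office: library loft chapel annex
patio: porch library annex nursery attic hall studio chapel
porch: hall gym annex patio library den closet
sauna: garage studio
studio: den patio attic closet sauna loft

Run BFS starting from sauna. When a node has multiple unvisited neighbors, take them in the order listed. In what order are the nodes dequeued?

sauna, garage, studio, attic, gym, loft, nursery, den, patio, closet, library, lobby, porch, hall, office, chapel, annex

Visit sauna; enqueue garage, studio → queue [garage, studio]
Visit garage; enqueue attic, gym, loft, nursery, den → queue [studio, attic, gym, loft, nursery, den]
Visit studio; enqueue patio, closet → queue [attic, gym, loft, nursery, den, patio, closet]
Visit attic → queue [gym, loft, nursery, den, patio, closet]
Visit gym; enqueue library, lobby, porch → queue [loft, nursery, den, patio, closet, library, lobby, porch]
Visit loft; enqueue hall, office → queue [nursery, den, patio, closet, library, lobby, porch, hall, office]
Visit nursery; enqueue chapel → queue [den, patio, closet, library, lobby, porch, hall, office, chapel]
Visit den → queue [patio, closet, library, lobby, porch, hall, office, chapel]
Visit patio; enqueue annex → queue [closet, library, lobby, porch, hall, office, chapel, annex]
Visit closet → queue [library, lobby, porch, hall, office, chapel, annex]
Visit library → queue [lobby, porch, hall, office, chapel, annex]
Visit lobby → queue [porch, hall, office, chapel, annex]
Visit porch → queue [hall, office, chapel, annex]
Visit hall → queue [office, chapel, annex]
Visit office → queue [chapel, annex]
Visit chapel → queue [annex]
Visit annex → queue []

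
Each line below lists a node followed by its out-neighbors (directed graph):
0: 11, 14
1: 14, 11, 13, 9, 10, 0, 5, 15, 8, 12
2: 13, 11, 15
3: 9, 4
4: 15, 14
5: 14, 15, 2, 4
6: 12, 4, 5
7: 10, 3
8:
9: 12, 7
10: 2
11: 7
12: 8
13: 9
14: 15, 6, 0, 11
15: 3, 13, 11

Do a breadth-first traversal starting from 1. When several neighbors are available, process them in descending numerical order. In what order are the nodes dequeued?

Visit 1; enqueue 15, 14, 13, 12, 11, 10, 9, 8, 5, 0 → queue [15, 14, 13, 12, 11, 10, 9, 8, 5, 0]
Visit 15; enqueue 3 → queue [14, 13, 12, 11, 10, 9, 8, 5, 0, 3]
Visit 14; enqueue 6 → queue [13, 12, 11, 10, 9, 8, 5, 0, 3, 6]
Visit 13 → queue [12, 11, 10, 9, 8, 5, 0, 3, 6]
Visit 12 → queue [11, 10, 9, 8, 5, 0, 3, 6]
Visit 11; enqueue 7 → queue [10, 9, 8, 5, 0, 3, 6, 7]
Visit 10; enqueue 2 → queue [9, 8, 5, 0, 3, 6, 7, 2]
Visit 9 → queue [8, 5, 0, 3, 6, 7, 2]
Visit 8 → queue [5, 0, 3, 6, 7, 2]
Visit 5; enqueue 4 → queue [0, 3, 6, 7, 2, 4]
Visit 0 → queue [3, 6, 7, 2, 4]
Visit 3 → queue [6, 7, 2, 4]
Visit 6 → queue [7, 2, 4]
Visit 7 → queue [2, 4]
Visit 2 → queue [4]
Visit 4 → queue []

1 -> 15 -> 14 -> 13 -> 12 -> 11 -> 10 -> 9 -> 8 -> 5 -> 0 -> 3 -> 6 -> 7 -> 2 -> 4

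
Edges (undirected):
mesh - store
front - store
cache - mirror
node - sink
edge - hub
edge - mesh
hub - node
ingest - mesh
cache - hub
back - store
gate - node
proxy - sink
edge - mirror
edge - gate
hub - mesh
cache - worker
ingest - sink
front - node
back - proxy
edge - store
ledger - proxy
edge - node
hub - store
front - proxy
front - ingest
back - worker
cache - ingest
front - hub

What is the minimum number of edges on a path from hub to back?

Level 0: hub
Level 1: cache, edge, front, mesh, node, store
Level 2: back, gate, ingest, mirror, proxy, sink, worker
Level 3: ledger
back first appears at level 2.

2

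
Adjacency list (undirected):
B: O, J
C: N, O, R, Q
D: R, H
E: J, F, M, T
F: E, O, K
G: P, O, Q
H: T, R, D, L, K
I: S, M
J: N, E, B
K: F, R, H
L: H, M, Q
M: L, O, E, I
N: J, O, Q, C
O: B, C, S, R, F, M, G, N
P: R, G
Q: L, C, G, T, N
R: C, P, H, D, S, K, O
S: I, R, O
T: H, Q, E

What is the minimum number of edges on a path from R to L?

2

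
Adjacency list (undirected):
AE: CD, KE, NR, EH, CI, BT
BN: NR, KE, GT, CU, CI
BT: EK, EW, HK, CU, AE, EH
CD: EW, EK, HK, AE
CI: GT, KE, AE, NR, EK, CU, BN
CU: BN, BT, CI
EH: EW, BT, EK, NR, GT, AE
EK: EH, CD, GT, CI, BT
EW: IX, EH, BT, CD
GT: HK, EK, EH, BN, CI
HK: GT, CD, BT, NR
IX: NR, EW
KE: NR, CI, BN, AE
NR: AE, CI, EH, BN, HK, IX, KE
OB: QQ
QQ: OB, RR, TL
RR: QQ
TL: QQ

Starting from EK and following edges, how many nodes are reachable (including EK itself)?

14

BFS from EK visits: EK, GT, EH, CI, CD, BT, HK, BN, NR, EW, AE, KE, CU, IX
Reachable nodes: 14 of 18 total.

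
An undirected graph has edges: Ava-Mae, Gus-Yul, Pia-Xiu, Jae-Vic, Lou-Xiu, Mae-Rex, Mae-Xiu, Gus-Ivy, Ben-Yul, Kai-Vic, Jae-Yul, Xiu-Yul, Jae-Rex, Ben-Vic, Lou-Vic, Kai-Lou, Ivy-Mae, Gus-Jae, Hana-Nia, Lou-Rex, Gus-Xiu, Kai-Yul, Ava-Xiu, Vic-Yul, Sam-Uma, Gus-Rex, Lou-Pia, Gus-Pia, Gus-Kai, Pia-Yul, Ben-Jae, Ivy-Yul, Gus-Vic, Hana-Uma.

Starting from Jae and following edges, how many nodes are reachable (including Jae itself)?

BFS from Jae visits: Jae, Yul, Vic, Rex, Gus, Ben, Xiu, Pia, Kai, Ivy, Lou, Mae, Ava
Reachable nodes: 13 of 17 total.

13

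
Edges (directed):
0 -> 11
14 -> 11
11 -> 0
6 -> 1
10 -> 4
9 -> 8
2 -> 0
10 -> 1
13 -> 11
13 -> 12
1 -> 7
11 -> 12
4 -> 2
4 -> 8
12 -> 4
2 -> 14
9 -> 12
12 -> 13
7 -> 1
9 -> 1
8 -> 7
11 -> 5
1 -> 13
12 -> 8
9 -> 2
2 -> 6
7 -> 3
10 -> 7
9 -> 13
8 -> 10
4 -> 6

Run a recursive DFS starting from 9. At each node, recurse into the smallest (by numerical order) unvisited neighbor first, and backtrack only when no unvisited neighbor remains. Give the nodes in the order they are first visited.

9, 1, 7, 3, 13, 11, 0, 5, 12, 4, 2, 6, 14, 8, 10

Visit 9
9 → 1
1 → 7
7 → 3
1 → 13
13 → 11
11 → 0
11 → 5
11 → 12
12 → 4
4 → 2
2 → 6
2 → 14
4 → 8
8 → 10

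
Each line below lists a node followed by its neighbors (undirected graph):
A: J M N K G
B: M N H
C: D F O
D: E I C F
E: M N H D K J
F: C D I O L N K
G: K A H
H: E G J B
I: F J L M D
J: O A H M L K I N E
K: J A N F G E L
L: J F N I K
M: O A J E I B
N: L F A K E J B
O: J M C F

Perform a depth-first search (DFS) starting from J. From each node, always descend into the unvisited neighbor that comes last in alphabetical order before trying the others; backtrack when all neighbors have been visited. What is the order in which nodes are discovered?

J, O, M, I, L, N, K, G, H, E, D, F, C, B, A

Visit J
J → O
O → M
M → I
I → L
L → N
N → K
K → G
G → H
H → E
E → D
D → F
F → C
H → B
G → A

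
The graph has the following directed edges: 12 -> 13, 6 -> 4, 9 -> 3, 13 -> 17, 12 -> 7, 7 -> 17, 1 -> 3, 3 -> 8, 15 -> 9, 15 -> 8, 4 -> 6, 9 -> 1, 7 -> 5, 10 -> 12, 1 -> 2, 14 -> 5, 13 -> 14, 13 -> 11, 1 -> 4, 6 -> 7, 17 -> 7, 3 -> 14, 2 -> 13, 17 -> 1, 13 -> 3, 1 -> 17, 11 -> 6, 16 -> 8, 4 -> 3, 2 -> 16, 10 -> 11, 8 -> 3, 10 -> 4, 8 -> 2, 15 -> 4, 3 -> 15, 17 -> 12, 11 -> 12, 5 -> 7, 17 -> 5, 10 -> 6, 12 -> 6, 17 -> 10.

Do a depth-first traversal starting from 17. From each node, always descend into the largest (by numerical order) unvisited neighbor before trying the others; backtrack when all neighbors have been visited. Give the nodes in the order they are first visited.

Visit 17
17 → 12
12 → 13
13 → 14
14 → 5
5 → 7
13 → 11
11 → 6
6 → 4
4 → 3
3 → 15
15 → 9
9 → 1
1 → 2
2 → 16
16 → 8
17 → 10

17 -> 12 -> 13 -> 14 -> 5 -> 7 -> 11 -> 6 -> 4 -> 3 -> 15 -> 9 -> 1 -> 2 -> 16 -> 8 -> 10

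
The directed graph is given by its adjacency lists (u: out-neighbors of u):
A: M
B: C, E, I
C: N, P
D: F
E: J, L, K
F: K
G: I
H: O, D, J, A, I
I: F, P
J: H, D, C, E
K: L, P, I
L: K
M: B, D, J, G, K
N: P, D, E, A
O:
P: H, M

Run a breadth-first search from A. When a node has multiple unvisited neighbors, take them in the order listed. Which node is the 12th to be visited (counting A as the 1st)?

Visit A; enqueue M → queue [M]
Visit M; enqueue B, D, J, G, K → queue [B, D, J, G, K]
Visit B; enqueue C, E, I → queue [D, J, G, K, C, E, I]
Visit D; enqueue F → queue [J, G, K, C, E, I, F]
Visit J; enqueue H → queue [G, K, C, E, I, F, H]
Visit G → queue [K, C, E, I, F, H]
Visit K; enqueue L, P → queue [C, E, I, F, H, L, P]
Visit C; enqueue N → queue [E, I, F, H, L, P, N]
Visit E → queue [I, F, H, L, P, N]
Visit I → queue [F, H, L, P, N]
Visit F → queue [H, L, P, N]
Visit H; enqueue O → queue [L, P, N, O]
Visit L → queue [P, N, O]
Visit P → queue [N, O]
Visit N → queue [O]
Visit O → queue []

Visit order: A, M, B, D, J, G, K, C, E, I, F, H, L, P, N, O

H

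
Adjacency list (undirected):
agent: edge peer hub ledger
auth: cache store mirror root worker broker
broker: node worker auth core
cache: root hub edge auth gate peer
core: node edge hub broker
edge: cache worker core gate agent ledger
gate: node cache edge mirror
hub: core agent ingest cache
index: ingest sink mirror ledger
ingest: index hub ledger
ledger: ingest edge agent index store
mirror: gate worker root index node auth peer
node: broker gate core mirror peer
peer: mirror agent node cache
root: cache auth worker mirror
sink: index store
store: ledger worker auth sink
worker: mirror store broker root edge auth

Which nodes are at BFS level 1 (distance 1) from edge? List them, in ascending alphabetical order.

agent, cache, core, gate, ledger, worker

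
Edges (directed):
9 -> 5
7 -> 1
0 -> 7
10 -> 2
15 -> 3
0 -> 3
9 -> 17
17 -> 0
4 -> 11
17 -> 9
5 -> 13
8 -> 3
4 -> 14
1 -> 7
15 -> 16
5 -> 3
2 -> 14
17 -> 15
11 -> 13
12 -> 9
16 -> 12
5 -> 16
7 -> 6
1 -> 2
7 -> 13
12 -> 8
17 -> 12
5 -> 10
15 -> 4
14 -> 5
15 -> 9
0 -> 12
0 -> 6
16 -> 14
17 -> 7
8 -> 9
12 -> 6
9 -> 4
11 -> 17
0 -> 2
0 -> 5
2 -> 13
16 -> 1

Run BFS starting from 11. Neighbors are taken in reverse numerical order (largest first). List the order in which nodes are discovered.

Visit 11; enqueue 17, 13 → queue [17, 13]
Visit 17; enqueue 15, 12, 9, 7, 0 → queue [13, 15, 12, 9, 7, 0]
Visit 13 → queue [15, 12, 9, 7, 0]
Visit 15; enqueue 16, 4, 3 → queue [12, 9, 7, 0, 16, 4, 3]
Visit 12; enqueue 8, 6 → queue [9, 7, 0, 16, 4, 3, 8, 6]
Visit 9; enqueue 5 → queue [7, 0, 16, 4, 3, 8, 6, 5]
Visit 7; enqueue 1 → queue [0, 16, 4, 3, 8, 6, 5, 1]
Visit 0; enqueue 2 → queue [16, 4, 3, 8, 6, 5, 1, 2]
Visit 16; enqueue 14 → queue [4, 3, 8, 6, 5, 1, 2, 14]
Visit 4 → queue [3, 8, 6, 5, 1, 2, 14]
Visit 3 → queue [8, 6, 5, 1, 2, 14]
Visit 8 → queue [6, 5, 1, 2, 14]
Visit 6 → queue [5, 1, 2, 14]
Visit 5; enqueue 10 → queue [1, 2, 14, 10]
Visit 1 → queue [2, 14, 10]
Visit 2 → queue [14, 10]
Visit 14 → queue [10]
Visit 10 → queue []

11, 17, 13, 15, 12, 9, 7, 0, 16, 4, 3, 8, 6, 5, 1, 2, 14, 10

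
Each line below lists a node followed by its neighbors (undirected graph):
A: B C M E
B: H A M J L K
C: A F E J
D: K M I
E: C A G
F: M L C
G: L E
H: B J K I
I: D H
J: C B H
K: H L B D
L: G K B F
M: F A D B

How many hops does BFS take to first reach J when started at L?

2

Level 0: L
Level 1: B, F, G, K
Level 2: A, C, D, E, H, J, M
Level 3: I
J first appears at level 2.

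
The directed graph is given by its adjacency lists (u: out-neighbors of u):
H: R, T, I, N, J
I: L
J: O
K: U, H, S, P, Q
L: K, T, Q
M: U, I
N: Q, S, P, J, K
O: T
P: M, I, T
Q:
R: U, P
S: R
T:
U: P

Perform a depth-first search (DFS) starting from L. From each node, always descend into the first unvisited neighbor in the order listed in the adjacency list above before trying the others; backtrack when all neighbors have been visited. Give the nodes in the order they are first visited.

Visit L
L → K
K → U
U → P
P → M
M → I
P → T
K → H
H → R
H → N
N → Q
N → S
N → J
J → O

L, K, U, P, M, I, T, H, R, N, Q, S, J, O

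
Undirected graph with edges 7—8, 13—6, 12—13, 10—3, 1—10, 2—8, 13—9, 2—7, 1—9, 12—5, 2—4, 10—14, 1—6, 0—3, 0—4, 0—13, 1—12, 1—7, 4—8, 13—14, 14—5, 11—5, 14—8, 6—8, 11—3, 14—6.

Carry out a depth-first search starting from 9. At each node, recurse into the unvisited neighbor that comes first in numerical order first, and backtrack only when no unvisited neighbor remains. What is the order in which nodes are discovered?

9 -> 1 -> 6 -> 8 -> 2 -> 4 -> 0 -> 3 -> 10 -> 14 -> 5 -> 11 -> 12 -> 13 -> 7

Visit 9
9 → 1
1 → 6
6 → 8
8 → 2
2 → 4
4 → 0
0 → 3
3 → 10
10 → 14
14 → 5
5 → 11
5 → 12
12 → 13
2 → 7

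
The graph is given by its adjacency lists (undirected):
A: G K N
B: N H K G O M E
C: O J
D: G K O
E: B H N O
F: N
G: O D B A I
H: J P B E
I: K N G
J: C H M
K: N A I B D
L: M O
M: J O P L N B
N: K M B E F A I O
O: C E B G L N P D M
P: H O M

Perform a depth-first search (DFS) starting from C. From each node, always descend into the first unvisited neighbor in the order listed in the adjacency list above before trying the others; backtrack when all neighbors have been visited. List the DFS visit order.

C, O, E, B, N, K, A, G, D, I, M, J, H, P, L, F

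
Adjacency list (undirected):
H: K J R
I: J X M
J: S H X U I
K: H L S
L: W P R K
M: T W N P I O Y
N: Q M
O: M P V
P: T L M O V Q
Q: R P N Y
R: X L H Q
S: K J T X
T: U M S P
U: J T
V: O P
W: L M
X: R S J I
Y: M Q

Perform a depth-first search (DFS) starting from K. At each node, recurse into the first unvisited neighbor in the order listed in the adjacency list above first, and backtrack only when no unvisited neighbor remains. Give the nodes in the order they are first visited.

Visit K
K → H
H → J
J → S
S → T
T → U
T → M
M → W
W → L
L → P
P → O
O → V
P → Q
Q → R
R → X
X → I
Q → N
Q → Y

K, H, J, S, T, U, M, W, L, P, O, V, Q, R, X, I, N, Y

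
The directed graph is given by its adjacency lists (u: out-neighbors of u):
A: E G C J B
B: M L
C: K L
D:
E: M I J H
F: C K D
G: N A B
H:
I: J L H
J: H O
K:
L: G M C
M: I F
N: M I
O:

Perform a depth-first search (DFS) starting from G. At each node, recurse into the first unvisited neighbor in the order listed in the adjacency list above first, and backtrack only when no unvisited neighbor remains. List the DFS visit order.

Visit G
G → N
N → M
M → I
I → J
J → H
J → O
I → L
L → C
C → K
M → F
F → D
G → A
A → E
A → B

G, N, M, I, J, H, O, L, C, K, F, D, A, E, B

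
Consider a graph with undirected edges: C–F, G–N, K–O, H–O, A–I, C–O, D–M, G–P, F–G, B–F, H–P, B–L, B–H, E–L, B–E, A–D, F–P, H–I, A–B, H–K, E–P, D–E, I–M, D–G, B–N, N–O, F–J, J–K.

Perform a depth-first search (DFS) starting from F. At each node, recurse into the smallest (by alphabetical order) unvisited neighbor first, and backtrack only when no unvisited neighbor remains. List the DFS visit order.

F, B, A, D, E, L, P, G, N, O, C, H, I, M, K, J

Visit F
F → B
B → A
A → D
D → E
E → L
E → P
P → G
G → N
N → O
O → C
O → H
H → I
I → M
H → K
K → J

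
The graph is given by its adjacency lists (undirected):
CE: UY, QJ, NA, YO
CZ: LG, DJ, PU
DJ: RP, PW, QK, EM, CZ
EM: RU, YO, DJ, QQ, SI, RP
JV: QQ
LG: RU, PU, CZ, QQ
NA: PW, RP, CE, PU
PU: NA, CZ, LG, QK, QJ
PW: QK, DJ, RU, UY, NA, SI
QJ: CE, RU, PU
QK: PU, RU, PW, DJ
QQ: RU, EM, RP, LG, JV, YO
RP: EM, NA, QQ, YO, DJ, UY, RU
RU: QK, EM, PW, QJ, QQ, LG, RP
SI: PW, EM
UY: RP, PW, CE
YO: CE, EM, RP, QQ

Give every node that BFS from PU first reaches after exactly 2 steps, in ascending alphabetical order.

Level 0: PU
Level 1: CZ, LG, NA, QJ, QK
Level 2: CE, DJ, PW, QQ, RP, RU
Level 3: EM, JV, SI, UY, YO

CE, DJ, PW, QQ, RP, RU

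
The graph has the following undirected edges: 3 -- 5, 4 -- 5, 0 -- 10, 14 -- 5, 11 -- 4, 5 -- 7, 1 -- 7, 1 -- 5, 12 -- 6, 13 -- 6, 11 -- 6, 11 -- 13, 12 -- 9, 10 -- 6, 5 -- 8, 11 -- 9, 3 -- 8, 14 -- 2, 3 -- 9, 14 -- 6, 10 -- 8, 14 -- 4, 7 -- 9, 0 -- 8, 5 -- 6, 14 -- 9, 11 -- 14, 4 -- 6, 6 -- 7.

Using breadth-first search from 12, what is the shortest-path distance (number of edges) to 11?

2

Level 0: 12
Level 1: 6, 9
Level 2: 3, 4, 5, 7, 10, 11, 13, 14
Level 3: 0, 1, 2, 8
11 first appears at level 2.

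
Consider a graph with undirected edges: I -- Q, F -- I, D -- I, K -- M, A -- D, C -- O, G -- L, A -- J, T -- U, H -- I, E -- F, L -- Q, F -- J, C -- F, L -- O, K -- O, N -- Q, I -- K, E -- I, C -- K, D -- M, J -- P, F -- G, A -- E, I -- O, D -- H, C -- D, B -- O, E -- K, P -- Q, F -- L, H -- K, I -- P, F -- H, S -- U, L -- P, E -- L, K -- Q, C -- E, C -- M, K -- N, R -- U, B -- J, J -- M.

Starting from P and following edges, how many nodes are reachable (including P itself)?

BFS from P visits: P, Q, L, J, I, N, K, O, G, F, E, M, B, A, H, D, C
Reachable nodes: 17 of 21 total.

17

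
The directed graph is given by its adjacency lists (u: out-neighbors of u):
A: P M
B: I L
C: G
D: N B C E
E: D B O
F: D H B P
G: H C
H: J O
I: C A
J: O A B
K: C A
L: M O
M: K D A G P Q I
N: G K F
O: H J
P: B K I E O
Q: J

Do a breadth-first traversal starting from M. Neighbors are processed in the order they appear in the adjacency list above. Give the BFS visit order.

M K D A G P Q I C N B E H O J F L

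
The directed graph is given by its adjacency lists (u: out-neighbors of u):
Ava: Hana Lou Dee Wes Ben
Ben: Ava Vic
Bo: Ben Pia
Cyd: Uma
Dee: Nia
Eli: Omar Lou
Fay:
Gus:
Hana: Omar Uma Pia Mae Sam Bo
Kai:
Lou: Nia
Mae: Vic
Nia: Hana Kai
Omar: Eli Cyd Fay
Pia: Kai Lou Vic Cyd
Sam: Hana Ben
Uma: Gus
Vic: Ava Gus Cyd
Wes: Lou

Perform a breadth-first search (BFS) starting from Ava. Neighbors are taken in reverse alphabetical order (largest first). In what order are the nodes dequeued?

Ava, Wes, Lou, Hana, Dee, Ben, Nia, Uma, Sam, Pia, Omar, Mae, Bo, Vic, Kai, Gus, Cyd, Fay, Eli

Visit Ava; enqueue Wes, Lou, Hana, Dee, Ben → queue [Wes, Lou, Hana, Dee, Ben]
Visit Wes → queue [Lou, Hana, Dee, Ben]
Visit Lou; enqueue Nia → queue [Hana, Dee, Ben, Nia]
Visit Hana; enqueue Uma, Sam, Pia, Omar, Mae, Bo → queue [Dee, Ben, Nia, Uma, Sam, Pia, Omar, Mae, Bo]
Visit Dee → queue [Ben, Nia, Uma, Sam, Pia, Omar, Mae, Bo]
Visit Ben; enqueue Vic → queue [Nia, Uma, Sam, Pia, Omar, Mae, Bo, Vic]
Visit Nia; enqueue Kai → queue [Uma, Sam, Pia, Omar, Mae, Bo, Vic, Kai]
Visit Uma; enqueue Gus → queue [Sam, Pia, Omar, Mae, Bo, Vic, Kai, Gus]
Visit Sam → queue [Pia, Omar, Mae, Bo, Vic, Kai, Gus]
Visit Pia; enqueue Cyd → queue [Omar, Mae, Bo, Vic, Kai, Gus, Cyd]
Visit Omar; enqueue Fay, Eli → queue [Mae, Bo, Vic, Kai, Gus, Cyd, Fay, Eli]
Visit Mae → queue [Bo, Vic, Kai, Gus, Cyd, Fay, Eli]
Visit Bo → queue [Vic, Kai, Gus, Cyd, Fay, Eli]
Visit Vic → queue [Kai, Gus, Cyd, Fay, Eli]
Visit Kai → queue [Gus, Cyd, Fay, Eli]
Visit Gus → queue [Cyd, Fay, Eli]
Visit Cyd → queue [Fay, Eli]
Visit Fay → queue [Eli]
Visit Eli → queue []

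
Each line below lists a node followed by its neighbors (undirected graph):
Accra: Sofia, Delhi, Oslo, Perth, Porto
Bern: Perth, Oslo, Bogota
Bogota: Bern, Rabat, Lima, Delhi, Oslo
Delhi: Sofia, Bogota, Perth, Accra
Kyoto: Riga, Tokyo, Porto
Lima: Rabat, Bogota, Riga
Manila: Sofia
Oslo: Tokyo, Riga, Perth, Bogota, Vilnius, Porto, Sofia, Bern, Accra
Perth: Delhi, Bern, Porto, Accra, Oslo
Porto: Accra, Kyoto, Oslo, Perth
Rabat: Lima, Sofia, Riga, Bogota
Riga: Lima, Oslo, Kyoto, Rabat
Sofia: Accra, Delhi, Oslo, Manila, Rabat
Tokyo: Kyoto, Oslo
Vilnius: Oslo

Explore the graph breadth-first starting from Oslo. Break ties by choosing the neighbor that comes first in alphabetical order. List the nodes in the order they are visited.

Oslo Accra Bern Bogota Perth Porto Riga Sofia Tokyo Vilnius Delhi Lima Rabat Kyoto Manila

Visit Oslo; enqueue Accra, Bern, Bogota, Perth, Porto, Riga, Sofia, Tokyo, Vilnius → queue [Accra, Bern, Bogota, Perth, Porto, Riga, Sofia, Tokyo, Vilnius]
Visit Accra; enqueue Delhi → queue [Bern, Bogota, Perth, Porto, Riga, Sofia, Tokyo, Vilnius, Delhi]
Visit Bern → queue [Bogota, Perth, Porto, Riga, Sofia, Tokyo, Vilnius, Delhi]
Visit Bogota; enqueue Lima, Rabat → queue [Perth, Porto, Riga, Sofia, Tokyo, Vilnius, Delhi, Lima, Rabat]
Visit Perth → queue [Porto, Riga, Sofia, Tokyo, Vilnius, Delhi, Lima, Rabat]
Visit Porto; enqueue Kyoto → queue [Riga, Sofia, Tokyo, Vilnius, Delhi, Lima, Rabat, Kyoto]
Visit Riga → queue [Sofia, Tokyo, Vilnius, Delhi, Lima, Rabat, Kyoto]
Visit Sofia; enqueue Manila → queue [Tokyo, Vilnius, Delhi, Lima, Rabat, Kyoto, Manila]
Visit Tokyo → queue [Vilnius, Delhi, Lima, Rabat, Kyoto, Manila]
Visit Vilnius → queue [Delhi, Lima, Rabat, Kyoto, Manila]
Visit Delhi → queue [Lima, Rabat, Kyoto, Manila]
Visit Lima → queue [Rabat, Kyoto, Manila]
Visit Rabat → queue [Kyoto, Manila]
Visit Kyoto → queue [Manila]
Visit Manila → queue []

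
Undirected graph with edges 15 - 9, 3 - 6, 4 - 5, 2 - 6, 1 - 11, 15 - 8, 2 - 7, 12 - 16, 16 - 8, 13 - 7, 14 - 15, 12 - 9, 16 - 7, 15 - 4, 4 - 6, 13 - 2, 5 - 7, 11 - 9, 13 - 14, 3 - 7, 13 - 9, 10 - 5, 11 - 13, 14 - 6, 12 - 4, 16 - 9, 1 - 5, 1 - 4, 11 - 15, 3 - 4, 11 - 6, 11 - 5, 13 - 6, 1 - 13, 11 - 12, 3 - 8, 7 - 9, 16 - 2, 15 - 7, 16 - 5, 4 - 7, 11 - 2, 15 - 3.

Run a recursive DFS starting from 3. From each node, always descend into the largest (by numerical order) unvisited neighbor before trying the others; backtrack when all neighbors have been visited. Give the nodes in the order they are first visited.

3, 15, 14, 13, 11, 12, 16, 9, 7, 5, 10, 4, 6, 2, 1, 8

Visit 3
3 → 15
15 → 14
14 → 13
13 → 11
11 → 12
12 → 16
16 → 9
9 → 7
7 → 5
5 → 10
5 → 4
4 → 6
6 → 2
4 → 1
16 → 8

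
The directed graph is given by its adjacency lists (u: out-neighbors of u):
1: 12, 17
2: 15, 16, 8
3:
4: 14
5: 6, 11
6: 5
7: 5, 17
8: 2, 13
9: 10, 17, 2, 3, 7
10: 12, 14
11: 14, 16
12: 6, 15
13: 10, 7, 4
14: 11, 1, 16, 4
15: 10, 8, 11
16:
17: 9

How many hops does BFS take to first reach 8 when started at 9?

2

Level 0: 9
Level 1: 2, 3, 7, 10, 17
Level 2: 5, 8, 12, 14, 15, 16
Level 3: 1, 4, 6, 11, 13
8 first appears at level 2.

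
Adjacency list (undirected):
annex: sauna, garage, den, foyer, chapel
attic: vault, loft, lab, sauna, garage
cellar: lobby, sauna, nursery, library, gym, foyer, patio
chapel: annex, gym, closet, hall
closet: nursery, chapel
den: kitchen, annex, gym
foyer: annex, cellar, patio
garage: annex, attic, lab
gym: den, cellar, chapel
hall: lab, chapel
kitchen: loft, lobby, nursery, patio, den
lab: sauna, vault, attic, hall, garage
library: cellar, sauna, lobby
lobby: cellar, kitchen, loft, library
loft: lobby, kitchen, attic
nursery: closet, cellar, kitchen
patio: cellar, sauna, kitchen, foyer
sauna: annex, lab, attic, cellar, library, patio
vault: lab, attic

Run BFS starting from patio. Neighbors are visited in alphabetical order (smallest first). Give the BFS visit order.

patio -> cellar -> foyer -> kitchen -> sauna -> gym -> library -> lobby -> nursery -> annex -> den -> loft -> attic -> lab -> chapel -> closet -> garage -> vault -> hall

Visit patio; enqueue cellar, foyer, kitchen, sauna → queue [cellar, foyer, kitchen, sauna]
Visit cellar; enqueue gym, library, lobby, nursery → queue [foyer, kitchen, sauna, gym, library, lobby, nursery]
Visit foyer; enqueue annex → queue [kitchen, sauna, gym, library, lobby, nursery, annex]
Visit kitchen; enqueue den, loft → queue [sauna, gym, library, lobby, nursery, annex, den, loft]
Visit sauna; enqueue attic, lab → queue [gym, library, lobby, nursery, annex, den, loft, attic, lab]
Visit gym; enqueue chapel → queue [library, lobby, nursery, annex, den, loft, attic, lab, chapel]
Visit library → queue [lobby, nursery, annex, den, loft, attic, lab, chapel]
Visit lobby → queue [nursery, annex, den, loft, attic, lab, chapel]
Visit nursery; enqueue closet → queue [annex, den, loft, attic, lab, chapel, closet]
Visit annex; enqueue garage → queue [den, loft, attic, lab, chapel, closet, garage]
Visit den → queue [loft, attic, lab, chapel, closet, garage]
Visit loft → queue [attic, lab, chapel, closet, garage]
Visit attic; enqueue vault → queue [lab, chapel, closet, garage, vault]
Visit lab; enqueue hall → queue [chapel, closet, garage, vault, hall]
Visit chapel → queue [closet, garage, vault, hall]
Visit closet → queue [garage, vault, hall]
Visit garage → queue [vault, hall]
Visit vault → queue [hall]
Visit hall → queue []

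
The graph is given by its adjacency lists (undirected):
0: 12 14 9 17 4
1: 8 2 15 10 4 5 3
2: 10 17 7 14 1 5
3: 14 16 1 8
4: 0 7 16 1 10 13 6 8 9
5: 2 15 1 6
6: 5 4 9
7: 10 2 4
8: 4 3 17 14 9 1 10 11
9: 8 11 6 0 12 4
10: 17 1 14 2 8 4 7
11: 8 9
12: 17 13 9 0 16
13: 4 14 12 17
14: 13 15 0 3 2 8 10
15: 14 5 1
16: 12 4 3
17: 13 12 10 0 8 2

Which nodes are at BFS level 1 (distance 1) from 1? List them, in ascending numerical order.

2, 3, 4, 5, 8, 10, 15

Level 0: 1
Level 1: 2, 3, 4, 5, 8, 10, 15
Level 2: 0, 6, 7, 9, 11, 13, 14, 16, 17
Level 3: 12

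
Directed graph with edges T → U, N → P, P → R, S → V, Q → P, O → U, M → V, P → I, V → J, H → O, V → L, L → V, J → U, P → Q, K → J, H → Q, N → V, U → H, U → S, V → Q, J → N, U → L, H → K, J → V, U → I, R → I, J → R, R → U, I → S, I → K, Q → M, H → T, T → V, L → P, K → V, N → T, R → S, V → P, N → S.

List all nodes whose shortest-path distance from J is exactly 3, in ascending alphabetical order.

Level 0: J
Level 1: N, R, U, V
Level 2: H, I, L, P, Q, S, T
Level 3: K, M, O

K, M, O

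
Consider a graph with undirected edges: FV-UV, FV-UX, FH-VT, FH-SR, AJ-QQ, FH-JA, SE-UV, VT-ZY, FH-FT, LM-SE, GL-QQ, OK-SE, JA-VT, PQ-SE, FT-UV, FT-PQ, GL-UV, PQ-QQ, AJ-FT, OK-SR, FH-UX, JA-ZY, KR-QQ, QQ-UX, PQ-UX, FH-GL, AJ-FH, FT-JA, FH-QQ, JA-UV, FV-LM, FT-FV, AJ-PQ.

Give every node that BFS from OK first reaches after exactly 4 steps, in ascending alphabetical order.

Level 0: OK
Level 1: SE, SR
Level 2: FH, LM, PQ, UV
Level 3: AJ, FT, FV, GL, JA, QQ, UX, VT
Level 4: KR, ZY

KR, ZY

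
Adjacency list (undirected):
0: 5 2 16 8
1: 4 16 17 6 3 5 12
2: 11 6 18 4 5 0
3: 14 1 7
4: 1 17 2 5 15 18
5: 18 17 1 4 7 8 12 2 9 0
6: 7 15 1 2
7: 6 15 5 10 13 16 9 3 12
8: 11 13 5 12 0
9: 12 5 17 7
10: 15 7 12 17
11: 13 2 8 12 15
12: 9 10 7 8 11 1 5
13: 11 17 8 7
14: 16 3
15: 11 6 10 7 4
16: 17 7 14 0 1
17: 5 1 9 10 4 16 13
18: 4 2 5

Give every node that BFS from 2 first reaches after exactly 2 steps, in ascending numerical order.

1, 7, 8, 9, 12, 13, 15, 16, 17

Level 0: 2
Level 1: 0, 4, 5, 6, 11, 18
Level 2: 1, 7, 8, 9, 12, 13, 15, 16, 17
Level 3: 3, 10, 14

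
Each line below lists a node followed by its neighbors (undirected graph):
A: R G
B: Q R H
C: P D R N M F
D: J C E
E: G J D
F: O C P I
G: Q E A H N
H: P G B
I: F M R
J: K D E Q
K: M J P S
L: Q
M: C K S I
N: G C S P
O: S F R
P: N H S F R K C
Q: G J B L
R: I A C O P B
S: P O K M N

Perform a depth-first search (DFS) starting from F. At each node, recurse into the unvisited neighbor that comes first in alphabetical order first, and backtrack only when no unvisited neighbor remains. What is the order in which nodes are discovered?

F, C, D, E, G, A, R, B, H, P, K, J, Q, L, M, I, S, N, O

Visit F
F → C
C → D
D → E
E → G
G → A
A → R
R → B
B → H
H → P
P → K
K → J
J → Q
Q → L
K → M
M → I
M → S
S → N
S → O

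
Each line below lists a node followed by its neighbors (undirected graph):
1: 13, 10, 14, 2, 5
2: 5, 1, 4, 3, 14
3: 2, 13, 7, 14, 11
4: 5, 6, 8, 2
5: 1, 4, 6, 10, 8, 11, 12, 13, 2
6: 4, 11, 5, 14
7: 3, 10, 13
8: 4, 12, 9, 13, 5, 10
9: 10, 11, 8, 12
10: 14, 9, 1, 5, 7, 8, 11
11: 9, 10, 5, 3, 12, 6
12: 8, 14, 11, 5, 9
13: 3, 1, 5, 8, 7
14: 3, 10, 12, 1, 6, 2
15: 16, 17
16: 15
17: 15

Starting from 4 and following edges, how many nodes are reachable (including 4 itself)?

14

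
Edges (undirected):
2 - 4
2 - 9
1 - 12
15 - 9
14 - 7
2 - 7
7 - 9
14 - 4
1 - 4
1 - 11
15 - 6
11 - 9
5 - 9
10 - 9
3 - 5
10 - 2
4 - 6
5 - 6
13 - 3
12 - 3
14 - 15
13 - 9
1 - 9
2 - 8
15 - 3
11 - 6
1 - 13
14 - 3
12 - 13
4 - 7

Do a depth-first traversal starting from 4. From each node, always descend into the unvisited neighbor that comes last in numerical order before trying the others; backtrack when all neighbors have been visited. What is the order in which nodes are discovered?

4 → 14 → 15 → 9 → 13 → 12 → 3 → 5 → 6 → 11 → 1 → 10 → 2 → 8 → 7

Visit 4
4 → 14
14 → 15
15 → 9
9 → 13
13 → 12
12 → 3
3 → 5
5 → 6
6 → 11
11 → 1
9 → 10
10 → 2
2 → 8
2 → 7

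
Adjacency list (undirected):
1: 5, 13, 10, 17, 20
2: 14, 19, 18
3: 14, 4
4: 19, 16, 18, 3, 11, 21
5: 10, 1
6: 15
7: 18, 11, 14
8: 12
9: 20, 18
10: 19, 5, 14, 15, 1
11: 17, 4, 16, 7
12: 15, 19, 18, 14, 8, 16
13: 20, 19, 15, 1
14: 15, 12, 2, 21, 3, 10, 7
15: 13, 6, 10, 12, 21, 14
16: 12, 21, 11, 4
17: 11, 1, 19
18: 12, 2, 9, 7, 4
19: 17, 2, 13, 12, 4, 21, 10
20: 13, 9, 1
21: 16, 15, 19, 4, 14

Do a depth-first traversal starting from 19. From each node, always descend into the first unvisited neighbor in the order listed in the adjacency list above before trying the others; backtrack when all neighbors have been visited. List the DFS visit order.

19 17 11 4 16 12 15 13 20 9 18 2 14 21 3 10 5 1 7 6 8

Visit 19
19 → 17
17 → 11
11 → 4
4 → 16
16 → 12
12 → 15
15 → 13
13 → 20
20 → 9
9 → 18
18 → 2
2 → 14
14 → 21
14 → 3
14 → 10
10 → 5
5 → 1
14 → 7
15 → 6
12 → 8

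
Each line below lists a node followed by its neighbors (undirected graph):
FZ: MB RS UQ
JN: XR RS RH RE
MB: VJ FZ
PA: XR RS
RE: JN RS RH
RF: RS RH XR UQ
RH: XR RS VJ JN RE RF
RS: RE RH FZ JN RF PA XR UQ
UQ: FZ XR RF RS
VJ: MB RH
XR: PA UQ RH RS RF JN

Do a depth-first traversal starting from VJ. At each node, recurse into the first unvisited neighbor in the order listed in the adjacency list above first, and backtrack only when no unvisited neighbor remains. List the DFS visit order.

VJ -> MB -> FZ -> RS -> RE -> JN -> XR -> PA -> UQ -> RF -> RH

Visit VJ
VJ → MB
MB → FZ
FZ → RS
RS → RE
RE → JN
JN → XR
XR → PA
XR → UQ
UQ → RF
RF → RH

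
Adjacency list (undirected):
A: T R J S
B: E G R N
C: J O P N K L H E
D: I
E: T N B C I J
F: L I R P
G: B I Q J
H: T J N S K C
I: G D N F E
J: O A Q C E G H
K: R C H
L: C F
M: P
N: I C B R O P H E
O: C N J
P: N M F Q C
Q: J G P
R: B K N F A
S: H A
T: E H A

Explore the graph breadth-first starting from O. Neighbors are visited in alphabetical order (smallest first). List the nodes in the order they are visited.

Visit O; enqueue C, J, N → queue [C, J, N]
Visit C; enqueue E, H, K, L, P → queue [J, N, E, H, K, L, P]
Visit J; enqueue A, G, Q → queue [N, E, H, K, L, P, A, G, Q]
Visit N; enqueue B, I, R → queue [E, H, K, L, P, A, G, Q, B, I, R]
Visit E; enqueue T → queue [H, K, L, P, A, G, Q, B, I, R, T]
Visit H; enqueue S → queue [K, L, P, A, G, Q, B, I, R, T, S]
Visit K → queue [L, P, A, G, Q, B, I, R, T, S]
Visit L; enqueue F → queue [P, A, G, Q, B, I, R, T, S, F]
Visit P; enqueue M → queue [A, G, Q, B, I, R, T, S, F, M]
Visit A → queue [G, Q, B, I, R, T, S, F, M]
Visit G → queue [Q, B, I, R, T, S, F, M]
Visit Q → queue [B, I, R, T, S, F, M]
Visit B → queue [I, R, T, S, F, M]
Visit I; enqueue D → queue [R, T, S, F, M, D]
Visit R → queue [T, S, F, M, D]
Visit T → queue [S, F, M, D]
Visit S → queue [F, M, D]
Visit F → queue [M, D]
Visit M → queue [D]
Visit D → queue []

O, C, J, N, E, H, K, L, P, A, G, Q, B, I, R, T, S, F, M, D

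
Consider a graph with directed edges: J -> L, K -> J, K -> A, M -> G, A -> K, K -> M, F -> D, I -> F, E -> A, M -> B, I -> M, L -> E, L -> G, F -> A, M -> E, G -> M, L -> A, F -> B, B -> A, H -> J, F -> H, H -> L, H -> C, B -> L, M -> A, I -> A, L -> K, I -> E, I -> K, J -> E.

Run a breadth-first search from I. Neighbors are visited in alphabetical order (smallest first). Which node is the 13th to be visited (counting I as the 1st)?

C

Visit I; enqueue A, E, F, K, M → queue [A, E, F, K, M]
Visit A → queue [E, F, K, M]
Visit E → queue [F, K, M]
Visit F; enqueue B, D, H → queue [K, M, B, D, H]
Visit K; enqueue J → queue [M, B, D, H, J]
Visit M; enqueue G → queue [B, D, H, J, G]
Visit B; enqueue L → queue [D, H, J, G, L]
Visit D → queue [H, J, G, L]
Visit H; enqueue C → queue [J, G, L, C]
Visit J → queue [G, L, C]
Visit G → queue [L, C]
Visit L → queue [C]
Visit C → queue []

Visit order: I, A, E, F, K, M, B, D, H, J, G, L, C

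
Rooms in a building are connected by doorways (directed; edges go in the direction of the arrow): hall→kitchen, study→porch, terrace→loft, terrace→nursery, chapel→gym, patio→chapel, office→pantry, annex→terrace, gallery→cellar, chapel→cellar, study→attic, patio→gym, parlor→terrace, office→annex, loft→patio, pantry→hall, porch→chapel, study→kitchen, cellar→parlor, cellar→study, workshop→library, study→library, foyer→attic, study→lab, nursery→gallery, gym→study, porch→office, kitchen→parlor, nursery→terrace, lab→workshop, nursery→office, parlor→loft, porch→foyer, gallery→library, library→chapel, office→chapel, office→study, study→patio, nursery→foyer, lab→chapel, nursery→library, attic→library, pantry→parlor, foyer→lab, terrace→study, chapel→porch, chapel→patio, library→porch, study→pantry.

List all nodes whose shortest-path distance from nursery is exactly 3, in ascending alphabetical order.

gym, hall, kitchen, parlor, patio, workshop

Level 0: nursery
Level 1: foyer, gallery, library, office, terrace
Level 2: annex, attic, cellar, chapel, lab, loft, pantry, porch, study
Level 3: gym, hall, kitchen, parlor, patio, workshop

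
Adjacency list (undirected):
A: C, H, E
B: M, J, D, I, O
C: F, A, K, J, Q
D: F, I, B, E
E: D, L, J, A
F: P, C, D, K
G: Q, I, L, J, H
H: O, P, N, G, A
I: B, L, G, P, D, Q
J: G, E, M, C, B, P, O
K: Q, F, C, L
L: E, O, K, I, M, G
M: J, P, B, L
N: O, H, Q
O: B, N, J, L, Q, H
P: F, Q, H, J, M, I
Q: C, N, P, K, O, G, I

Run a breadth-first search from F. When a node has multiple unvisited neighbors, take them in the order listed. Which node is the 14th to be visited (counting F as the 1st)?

L

Visit F; enqueue P, C, D, K → queue [P, C, D, K]
Visit P; enqueue Q, H, J, M, I → queue [C, D, K, Q, H, J, M, I]
Visit C; enqueue A → queue [D, K, Q, H, J, M, I, A]
Visit D; enqueue B, E → queue [K, Q, H, J, M, I, A, B, E]
Visit K; enqueue L → queue [Q, H, J, M, I, A, B, E, L]
Visit Q; enqueue N, O, G → queue [H, J, M, I, A, B, E, L, N, O, G]
Visit H → queue [J, M, I, A, B, E, L, N, O, G]
Visit J → queue [M, I, A, B, E, L, N, O, G]
Visit M → queue [I, A, B, E, L, N, O, G]
Visit I → queue [A, B, E, L, N, O, G]
Visit A → queue [B, E, L, N, O, G]
Visit B → queue [E, L, N, O, G]
Visit E → queue [L, N, O, G]
Visit L → queue [N, O, G]
Visit N → queue [O, G]
Visit O → queue [G]
Visit G → queue []

Visit order: F, P, C, D, K, Q, H, J, M, I, A, B, E, L, N, O, G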